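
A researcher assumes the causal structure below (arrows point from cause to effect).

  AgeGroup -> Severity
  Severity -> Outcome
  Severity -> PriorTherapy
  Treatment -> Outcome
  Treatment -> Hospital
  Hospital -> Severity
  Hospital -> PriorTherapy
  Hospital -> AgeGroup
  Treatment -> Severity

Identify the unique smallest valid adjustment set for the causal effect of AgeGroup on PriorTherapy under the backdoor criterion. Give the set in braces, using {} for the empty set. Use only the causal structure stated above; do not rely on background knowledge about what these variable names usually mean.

Variables eligible for adjustment (non-descendants of AgeGroup, excluding AgeGroup and PriorTherapy): {Hospital, Treatment}.
Backdoor paths from AgeGroup to PriorTherapy:
  P1: AgeGroup <- Hospital <- Treatment -> Severity -> PriorTherapy
  P2: AgeGroup <- Hospital <- Treatment -> Outcome <- Severity -> PriorTherapy
  P3: AgeGroup <- Hospital -> Severity -> PriorTherapy
  P4: AgeGroup <- Hospital -> PriorTherapy
The empty set is not sufficient: P1 (AgeGroup <- Hospital <- Treatment -> Severity -> PriorTherapy) has no collider blocking it and no conditioned non-collider, so it is open.
Try {Hospital}:
  P1: blocked at chain node Hospital ∈ conditioning set.
  P2: blocked at chain node Hospital ∈ conditioning set.
  P3: blocked at fork node Hospital ∈ conditioning set.
  P4: blocked at fork node Hospital ∈ conditioning set.
{Hospital} contains no descendant of AgeGroup and blocks every backdoor path.
No other singleton works — e.g. {Treatment} leaves P3 open — so {Hospital} is the unique smallest valid adjustment set.

{Hospital}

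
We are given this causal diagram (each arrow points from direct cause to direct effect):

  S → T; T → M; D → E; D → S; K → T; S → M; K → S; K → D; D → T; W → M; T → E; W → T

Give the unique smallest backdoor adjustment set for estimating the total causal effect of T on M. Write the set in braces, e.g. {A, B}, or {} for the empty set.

{S, W}

Variables eligible for adjustment (non-descendants of T, excluding T and M): {D, K, S, W}.
Backdoor paths from T to M:
  P1: T <- K -> D -> S -> M
  P2: T <- K -> S -> M
  P3: T <- D <- K -> S -> M
  P4: T <- D -> S -> M
  P5: T <- S -> M
  P6: T <- W -> M
The empty set is not sufficient: P1 (T <- K -> D -> S -> M) has no collider blocking it and no conditioned non-collider, so it is open.
Try {S, W}:
  P1: blocked at chain node S ∈ conditioning set.
  P2: blocked at chain node S ∈ conditioning set.
  P3: blocked at chain node S ∈ conditioning set.
  P4: blocked at chain node S ∈ conditioning set.
  P5: blocked at fork node S ∈ conditioning set.
  P6: blocked at fork node W ∈ conditioning set.
{S, W} contains no descendant of T and blocks every backdoor path.
Every element of {S, W} is needed (dropping S leaves P1 open; dropping W leaves P6 open), so no proper subset is valid.
Among all size-2 subsets of the eligible variables, only {S, W} blocks every backdoor path, so it is the unique smallest valid adjustment set.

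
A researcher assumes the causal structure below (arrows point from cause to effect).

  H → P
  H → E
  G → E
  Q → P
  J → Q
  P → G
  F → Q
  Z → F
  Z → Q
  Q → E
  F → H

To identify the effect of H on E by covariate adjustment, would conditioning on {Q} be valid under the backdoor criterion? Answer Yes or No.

Yes

Backdoor paths from H to E (paths whose first edge points into H):
  P1: H <- F <- Z -> Q -> P -> G -> E
  P2: H <- F <- Z -> Q -> E
  P3: H <- F -> Q -> P -> G -> E
  P4: H <- F -> Q -> E
Condition 1 (no descendant of H in the set): holds — descendants of H are {E, G, P}; none are in {Q}.
Condition 2 (every backdoor path blocked by {Q}):
  P1: blocked at chain node Q ∈ conditioning set.
  P2: blocked at chain node Q ∈ conditioning set.
  P3: blocked at chain node Q ∈ conditioning set.
  P4: blocked at chain node Q ∈ conditioning set.
{Q} satisfies the backdoor criterion.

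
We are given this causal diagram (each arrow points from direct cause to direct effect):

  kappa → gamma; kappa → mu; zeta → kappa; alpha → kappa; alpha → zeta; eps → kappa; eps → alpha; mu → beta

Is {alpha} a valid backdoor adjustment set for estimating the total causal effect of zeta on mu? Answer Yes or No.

Yes

Backdoor paths from zeta to mu (paths whose first edge points into zeta):
  P1: zeta <- alpha <- eps -> kappa -> mu
  P2: zeta <- alpha -> kappa -> mu
Condition 1 (no descendant of zeta in the set): holds — descendants of zeta are {beta, gamma, kappa, mu}; none are in {alpha}.
Condition 2 (every backdoor path blocked by {alpha}):
  P1: blocked at chain node alpha ∈ conditioning set.
  P2: blocked at fork node alpha ∈ conditioning set.
{alpha} satisfies the backdoor criterion.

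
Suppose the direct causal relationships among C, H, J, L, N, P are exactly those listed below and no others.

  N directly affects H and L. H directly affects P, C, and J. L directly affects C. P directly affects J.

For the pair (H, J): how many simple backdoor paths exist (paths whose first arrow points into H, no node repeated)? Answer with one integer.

0

A backdoor path from H to J is any simple undirected path whose first edge points into H (i.e. leaves H via a parent).
Parents of H: {N}.
No simple path from any parent of H reaches J without revisiting H, so there are no backdoor paths.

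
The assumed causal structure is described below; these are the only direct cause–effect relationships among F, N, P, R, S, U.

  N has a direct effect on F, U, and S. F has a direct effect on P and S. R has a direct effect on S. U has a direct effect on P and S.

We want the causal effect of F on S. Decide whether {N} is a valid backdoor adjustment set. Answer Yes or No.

Backdoor paths from F to S (paths whose first edge points into F):
  P1: F <- N -> U -> S
  P2: F <- N -> S
Condition 1 (no descendant of F in the set): holds — descendants of F are {P, S}; none are in {N}.
Condition 2 (every backdoor path blocked by {N}):
  P1: blocked at fork node N ∈ conditioning set.
  P2: blocked at fork node N ∈ conditioning set.
{N} satisfies the backdoor criterion.

Yes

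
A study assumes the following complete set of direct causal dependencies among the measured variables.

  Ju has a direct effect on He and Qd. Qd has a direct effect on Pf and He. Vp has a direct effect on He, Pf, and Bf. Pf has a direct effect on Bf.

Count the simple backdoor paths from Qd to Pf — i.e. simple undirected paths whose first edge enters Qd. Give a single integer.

2

A backdoor path from Qd to Pf is any simple undirected path whose first edge points into Qd (i.e. leaves Qd via a parent).
Parents of Qd: {Ju}.
Enumerating:
  P1: Qd <- Ju -> He <- Vp -> Pf
  P2: Qd <- Ju -> He <- Vp -> Bf <- Pf
That exhausts the simple backdoor paths. Count: 2.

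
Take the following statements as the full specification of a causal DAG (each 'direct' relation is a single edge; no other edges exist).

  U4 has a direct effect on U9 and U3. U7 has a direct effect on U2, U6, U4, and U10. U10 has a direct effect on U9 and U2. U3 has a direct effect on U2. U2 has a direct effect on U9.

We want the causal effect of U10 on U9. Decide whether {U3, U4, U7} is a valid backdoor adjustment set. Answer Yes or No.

Yes

Backdoor paths from U10 to U9 (paths whose first edge points into U10):
  P1: U10 <- U7 -> U4 -> U3 -> U2 -> U9
  P2: U10 <- U7 -> U4 -> U9
  P3: U10 <- U7 -> U2 <- U3 <- U4 -> U9
  P4: U10 <- U7 -> U2 -> U9
Condition 1 (no descendant of U10 in the set): holds — descendants of U10 are {U2, U9}; none are in {U3, U4, U7}.
Condition 2 (every backdoor path blocked by {U3, U4, U7}):
  P1: blocked at fork node U7 ∈ conditioning set.
  P2: blocked at fork node U7 ∈ conditioning set.
  P3: blocked at fork node U7 ∈ conditioning set.
  P4: blocked at fork node U7 ∈ conditioning set.
{U3, U4, U7} satisfies the backdoor criterion.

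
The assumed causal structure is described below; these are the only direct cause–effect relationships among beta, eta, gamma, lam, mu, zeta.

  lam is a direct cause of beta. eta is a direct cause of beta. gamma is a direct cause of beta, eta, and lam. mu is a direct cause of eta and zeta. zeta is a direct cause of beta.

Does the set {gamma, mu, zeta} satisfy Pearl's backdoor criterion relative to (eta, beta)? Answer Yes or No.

Yes

Backdoor paths from eta to beta (paths whose first edge points into eta):
  P1: eta <- gamma -> lam -> beta
  P2: eta <- gamma -> beta
  P3: eta <- mu -> zeta -> beta
Condition 1 (no descendant of eta in the set): holds — descendants of eta are {beta}; none are in {gamma, mu, zeta}.
Condition 2 (every backdoor path blocked by {gamma, mu, zeta}):
  P1: blocked at fork node gamma ∈ conditioning set.
  P2: blocked at fork node gamma ∈ conditioning set.
  P3: blocked at fork node mu ∈ conditioning set.
{gamma, mu, zeta} satisfies the backdoor criterion.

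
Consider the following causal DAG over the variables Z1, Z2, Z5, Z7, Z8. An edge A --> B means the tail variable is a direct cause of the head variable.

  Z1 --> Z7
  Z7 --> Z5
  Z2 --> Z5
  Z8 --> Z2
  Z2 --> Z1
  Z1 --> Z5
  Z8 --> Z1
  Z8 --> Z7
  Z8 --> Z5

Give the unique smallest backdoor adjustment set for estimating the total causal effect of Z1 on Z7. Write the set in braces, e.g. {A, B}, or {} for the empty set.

{Z8}

Variables eligible for adjustment (non-descendants of Z1, excluding Z1 and Z7): {Z2, Z8}.
Backdoor paths from Z1 to Z7:
  P1: Z1 <- Z8 -> Z2 -> Z5 <- Z7
  P2: Z1 <- Z8 -> Z7
  P3: Z1 <- Z8 -> Z5 <- Z7
  P4: Z1 <- Z2 <- Z8 -> Z7
  P5: Z1 <- Z2 <- Z8 -> Z5 <- Z7
  P6: Z1 <- Z2 -> Z5 <- Z8 -> Z7
  P7: Z1 <- Z2 -> Z5 <- Z7
The empty set is not sufficient: P2 (Z1 <- Z8 -> Z7) has no collider blocking it and no conditioned non-collider, so it is open.
Try {Z8}:
  P1: blocked at fork node Z8 ∈ conditioning set.
  P2: blocked at fork node Z8 ∈ conditioning set.
  P3: blocked at fork node Z8 ∈ conditioning set.
  P4: blocked at fork node Z8 ∈ conditioning set.
  P5: blocked at fork node Z8 ∈ conditioning set.
  P6: blocked at collider Z5 (neither it nor any descendant is in the conditioning set).
  P7: blocked at collider Z5 (neither it nor any descendant is in the conditioning set).
{Z8} contains no descendant of Z1 and blocks every backdoor path.
No other singleton works — e.g. {Z2} leaves P2 open — so {Z8} is the unique smallest valid adjustment set.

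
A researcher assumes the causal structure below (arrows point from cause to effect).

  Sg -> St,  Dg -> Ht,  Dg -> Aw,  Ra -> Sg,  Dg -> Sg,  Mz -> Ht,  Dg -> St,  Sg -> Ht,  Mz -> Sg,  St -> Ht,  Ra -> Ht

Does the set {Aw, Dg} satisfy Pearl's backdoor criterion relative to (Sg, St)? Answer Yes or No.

Yes

Backdoor paths from Sg to St (paths whose first edge points into Sg):
  P1: Sg <- Mz -> Ht <- Dg -> St
  P2: Sg <- Mz -> Ht <- St
  P3: Sg <- Dg -> St
  P4: Sg <- Dg -> Ht <- St
  P5: Sg <- Ra -> Ht <- Dg -> St
  P6: Sg <- Ra -> Ht <- St
Condition 1 (no descendant of Sg in the set): holds — descendants of Sg are {Ht, St}; none are in {Aw, Dg}.
Condition 2 (every backdoor path blocked by {Aw, Dg}):
  P1: blocked at collider Ht (neither it nor any descendant is in the conditioning set).
  P2: blocked at collider Ht (neither it nor any descendant is in the conditioning set).
  P3: blocked at fork node Dg ∈ conditioning set.
  P4: blocked at fork node Dg ∈ conditioning set.
  P5: blocked at collider Ht (neither it nor any descendant is in the conditioning set).
  P6: blocked at collider Ht (neither it nor any descendant is in the conditioning set).
{Aw, Dg} satisfies the backdoor criterion.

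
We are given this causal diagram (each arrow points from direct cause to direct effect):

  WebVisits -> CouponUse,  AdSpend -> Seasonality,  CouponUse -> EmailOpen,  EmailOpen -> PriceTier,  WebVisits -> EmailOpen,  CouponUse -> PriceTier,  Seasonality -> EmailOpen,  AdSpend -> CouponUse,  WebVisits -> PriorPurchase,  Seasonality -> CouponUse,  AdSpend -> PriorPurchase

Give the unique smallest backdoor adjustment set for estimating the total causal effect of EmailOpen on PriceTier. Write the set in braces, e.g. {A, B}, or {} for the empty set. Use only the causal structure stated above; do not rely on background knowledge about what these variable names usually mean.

Variables eligible for adjustment (non-descendants of EmailOpen, excluding EmailOpen and PriceTier): {AdSpend, CouponUse, PriorPurchase, Seasonality, WebVisits}.
Backdoor paths from EmailOpen to PriceTier:
  P1: EmailOpen <- WebVisits -> PriorPurchase <- AdSpend -> Seasonality -> CouponUse -> PriceTier
  P2: EmailOpen <- WebVisits -> PriorPurchase <- AdSpend -> CouponUse -> PriceTier
  P3: EmailOpen <- WebVisits -> CouponUse -> PriceTier
  P4: EmailOpen <- Seasonality <- AdSpend -> PriorPurchase <- WebVisits -> CouponUse -> PriceTier
  P5: EmailOpen <- Seasonality <- AdSpend -> CouponUse -> PriceTier
  P6: EmailOpen <- Seasonality -> CouponUse -> PriceTier
  P7: EmailOpen <- CouponUse -> PriceTier
The empty set is not sufficient: P3 (EmailOpen <- WebVisits -> CouponUse -> PriceTier) has no collider blocking it and no conditioned non-collider, so it is open.
Try {CouponUse}:
  P1: blocked at collider PriorPurchase (neither it nor any descendant is in the conditioning set).
  P2: blocked at collider PriorPurchase (neither it nor any descendant is in the conditioning set).
  P3: blocked at chain node CouponUse ∈ conditioning set.
  P4: blocked at collider PriorPurchase (neither it nor any descendant is in the conditioning set).
  P5: blocked at chain node CouponUse ∈ conditioning set.
  P6: blocked at chain node CouponUse ∈ conditioning set.
  P7: blocked at fork node CouponUse ∈ conditioning set.
{CouponUse} contains no descendant of EmailOpen and blocks every backdoor path.
No other singleton works — e.g. {WebVisits} leaves P5 open — so {CouponUse} is the unique smallest valid adjustment set.

{CouponUse}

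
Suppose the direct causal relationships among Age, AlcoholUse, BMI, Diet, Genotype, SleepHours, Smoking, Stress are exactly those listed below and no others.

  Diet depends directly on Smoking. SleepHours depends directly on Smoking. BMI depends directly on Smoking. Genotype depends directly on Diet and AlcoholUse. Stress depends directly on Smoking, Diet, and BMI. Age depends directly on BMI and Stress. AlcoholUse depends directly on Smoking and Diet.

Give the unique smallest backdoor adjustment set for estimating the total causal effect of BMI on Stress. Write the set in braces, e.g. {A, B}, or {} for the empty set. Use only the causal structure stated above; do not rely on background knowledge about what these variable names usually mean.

{Smoking}

Variables eligible for adjustment (non-descendants of BMI, excluding BMI and Stress): {AlcoholUse, Diet, Genotype, SleepHours, Smoking}.
Backdoor paths from BMI to Stress:
  P1: BMI <- Smoking -> Diet -> Stress
  P2: BMI <- Smoking -> AlcoholUse <- Diet -> Stress
  P3: BMI <- Smoking -> AlcoholUse -> Genotype <- Diet -> Stress
  P4: BMI <- Smoking -> Stress
The empty set is not sufficient: P1 (BMI <- Smoking -> Diet -> Stress) has no collider blocking it and no conditioned non-collider, so it is open.
Try {Smoking}:
  P1: blocked at fork node Smoking ∈ conditioning set.
  P2: blocked at fork node Smoking ∈ conditioning set.
  P3: blocked at fork node Smoking ∈ conditioning set.
  P4: blocked at fork node Smoking ∈ conditioning set.
{Smoking} contains no descendant of BMI and blocks every backdoor path.
No other singleton works — e.g. {Diet} leaves P4 open — so {Smoking} is the unique smallest valid adjustment set.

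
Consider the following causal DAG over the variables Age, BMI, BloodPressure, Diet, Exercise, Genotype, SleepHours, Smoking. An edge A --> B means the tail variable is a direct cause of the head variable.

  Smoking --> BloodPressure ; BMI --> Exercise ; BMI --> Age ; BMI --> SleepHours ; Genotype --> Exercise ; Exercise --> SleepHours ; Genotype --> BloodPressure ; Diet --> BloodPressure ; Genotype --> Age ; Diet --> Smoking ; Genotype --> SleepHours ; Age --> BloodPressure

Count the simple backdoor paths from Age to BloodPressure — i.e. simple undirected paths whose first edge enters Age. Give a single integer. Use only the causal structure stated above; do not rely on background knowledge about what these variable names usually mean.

A backdoor path from Age to BloodPressure is any simple undirected path whose first edge points into Age (i.e. leaves Age via a parent).
Parents of Age: {BMI, Genotype}.
Enumerating:
  P1: Age <- Genotype -> BloodPressure
  P2: Age <- BMI -> Exercise <- Genotype -> BloodPressure
  P3: Age <- BMI -> Exercise -> SleepHours <- Genotype -> BloodPressure
  P4: Age <- BMI -> SleepHours <- Genotype -> BloodPressure
  P5: Age <- BMI -> SleepHours <- Exercise <- Genotype -> BloodPressure
That exhausts the simple backdoor paths. Count: 5.

5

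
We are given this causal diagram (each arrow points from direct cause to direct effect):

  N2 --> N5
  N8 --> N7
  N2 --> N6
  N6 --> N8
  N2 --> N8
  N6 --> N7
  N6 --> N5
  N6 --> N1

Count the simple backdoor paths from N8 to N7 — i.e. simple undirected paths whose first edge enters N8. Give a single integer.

A backdoor path from N8 to N7 is any simple undirected path whose first edge points into N8 (i.e. leaves N8 via a parent).
Parents of N8: {N2, N6}.
Enumerating:
  P1: N8 <- N2 -> N6 -> N7
  P2: N8 <- N2 -> N5 <- N6 -> N7
  P3: N8 <- N6 -> N7
That exhausts the simple backdoor paths. Count: 3.

3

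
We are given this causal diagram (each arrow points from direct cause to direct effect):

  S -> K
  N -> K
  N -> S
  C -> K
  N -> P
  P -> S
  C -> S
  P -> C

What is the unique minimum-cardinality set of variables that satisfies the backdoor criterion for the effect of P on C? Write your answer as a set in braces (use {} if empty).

{}

Variables eligible for adjustment (non-descendants of P, excluding P and C): {N}.
Backdoor paths from P to C:
  P1: P <- N -> S <- C
  P2: P <- N -> S -> K <- C
  P3: P <- N -> K <- C
  P4: P <- N -> K <- S <- C
Each backdoor path contains an unconditioned collider, so every path is already blocked with the empty conditioning set:
  P1: blocked at collider S (neither it nor any descendant is in the conditioning set).
  P2: blocked at collider K (neither it nor any descendant is in the conditioning set).
  P3: blocked at collider K (neither it nor any descendant is in the conditioning set).
  P4: blocked at collider K (neither it nor any descendant is in the conditioning set).
The empty set is therefore the unique smallest valid set.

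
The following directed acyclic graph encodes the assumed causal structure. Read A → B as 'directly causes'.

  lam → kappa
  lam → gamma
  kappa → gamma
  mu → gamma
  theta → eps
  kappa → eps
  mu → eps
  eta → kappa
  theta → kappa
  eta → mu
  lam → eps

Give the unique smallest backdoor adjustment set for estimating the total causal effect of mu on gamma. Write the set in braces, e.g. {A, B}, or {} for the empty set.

Variables eligible for adjustment (non-descendants of mu, excluding mu and gamma): {eta, kappa, lam, theta}.
Backdoor paths from mu to gamma:
  P1: mu <- eta -> kappa <- theta -> eps <- lam -> gamma
  P2: mu <- eta -> kappa <- lam -> gamma
  P3: mu <- eta -> kappa -> gamma
  P4: mu <- eta -> kappa -> eps <- lam -> gamma
The empty set is not sufficient: P3 (mu <- eta -> kappa -> gamma) has no collider blocking it and no conditioned non-collider, so it is open.
Try {eta}:
  P1: blocked at fork node eta ∈ conditioning set.
  P2: blocked at fork node eta ∈ conditioning set.
  P3: blocked at fork node eta ∈ conditioning set.
  P4: blocked at fork node eta ∈ conditioning set.
{eta} contains no descendant of mu and blocks every backdoor path.
No other singleton works — e.g. {theta} leaves P3 open — so {eta} is the unique smallest valid adjustment set.

{eta}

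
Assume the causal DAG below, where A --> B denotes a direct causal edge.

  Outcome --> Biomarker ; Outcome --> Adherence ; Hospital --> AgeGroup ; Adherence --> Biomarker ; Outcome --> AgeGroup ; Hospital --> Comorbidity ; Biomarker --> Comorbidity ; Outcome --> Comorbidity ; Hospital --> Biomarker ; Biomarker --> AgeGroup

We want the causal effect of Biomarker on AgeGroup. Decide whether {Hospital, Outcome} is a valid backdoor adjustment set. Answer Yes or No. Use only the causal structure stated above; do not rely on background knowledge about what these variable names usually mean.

Yes

Backdoor paths from Biomarker to AgeGroup (paths whose first edge points into Biomarker):
  P1: Biomarker <- Outcome -> Comorbidity <- Hospital -> AgeGroup
  P2: Biomarker <- Outcome -> AgeGroup
  P3: Biomarker <- Adherence <- Outcome -> Comorbidity <- Hospital -> AgeGroup
  P4: Biomarker <- Adherence <- Outcome -> AgeGroup
  P5: Biomarker <- Hospital -> Comorbidity <- Outcome -> AgeGroup
  P6: Biomarker <- Hospital -> AgeGroup
Condition 1 (no descendant of Biomarker in the set): holds — descendants of Biomarker are {AgeGroup, Comorbidity}; none are in {Hospital, Outcome}.
Condition 2 (every backdoor path blocked by {Hospital, Outcome}):
  P1: blocked at fork node Outcome ∈ conditioning set.
  P2: blocked at fork node Outcome ∈ conditioning set.
  P3: blocked at fork node Outcome ∈ conditioning set.
  P4: blocked at fork node Outcome ∈ conditioning set.
  P5: blocked at fork node Hospital ∈ conditioning set.
  P6: blocked at fork node Hospital ∈ conditioning set.
{Hospital, Outcome} satisfies the backdoor criterion.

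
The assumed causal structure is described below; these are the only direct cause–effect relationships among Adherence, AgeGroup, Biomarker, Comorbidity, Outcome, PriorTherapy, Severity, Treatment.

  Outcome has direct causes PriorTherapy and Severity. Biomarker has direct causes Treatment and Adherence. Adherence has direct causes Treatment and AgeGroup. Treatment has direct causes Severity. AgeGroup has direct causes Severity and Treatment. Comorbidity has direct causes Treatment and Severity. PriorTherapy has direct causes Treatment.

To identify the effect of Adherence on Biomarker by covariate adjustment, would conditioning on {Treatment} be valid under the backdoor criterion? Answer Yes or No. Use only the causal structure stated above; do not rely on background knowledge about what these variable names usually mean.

Backdoor paths from Adherence to Biomarker (paths whose first edge points into Adherence):
  P1: Adherence <- Treatment -> Biomarker
  P2: Adherence <- AgeGroup <- Severity -> Treatment -> Biomarker
  P3: Adherence <- AgeGroup <- Severity -> Comorbidity <- Treatment -> Biomarker
  P4: Adherence <- AgeGroup <- Severity -> Outcome <- PriorTherapy <- Treatment -> Biomarker
  P5: Adherence <- AgeGroup <- Treatment -> Biomarker
Condition 1 (no descendant of Adherence in the set): holds — descendants of Adherence are {Biomarker}; none are in {Treatment}.
Condition 2 (every backdoor path blocked by {Treatment}):
  P1: blocked at fork node Treatment ∈ conditioning set.
  P2: blocked at chain node Treatment ∈ conditioning set.
  P3: blocked at collider Comorbidity (neither it nor any descendant is in the conditioning set).
  P4: blocked at collider Outcome (neither it nor any descendant is in the conditioning set).
  P5: blocked at fork node Treatment ∈ conditioning set.
{Treatment} satisfies the backdoor criterion.

Yes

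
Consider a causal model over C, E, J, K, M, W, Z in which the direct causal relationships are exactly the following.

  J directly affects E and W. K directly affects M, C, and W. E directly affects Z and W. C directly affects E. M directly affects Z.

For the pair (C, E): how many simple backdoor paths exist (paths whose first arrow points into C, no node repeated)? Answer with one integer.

3

A backdoor path from C to E is any simple undirected path whose first edge points into C (i.e. leaves C via a parent).
Parents of C: {K}.
Enumerating:
  P1: C <- K -> M -> Z <- E
  P2: C <- K -> W <- J -> E
  P3: C <- K -> W <- E
That exhausts the simple backdoor paths. Count: 3.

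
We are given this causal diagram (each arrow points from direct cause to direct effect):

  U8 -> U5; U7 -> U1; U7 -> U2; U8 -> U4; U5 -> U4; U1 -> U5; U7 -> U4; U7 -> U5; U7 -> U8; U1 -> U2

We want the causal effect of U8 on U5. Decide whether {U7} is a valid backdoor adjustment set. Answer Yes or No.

Yes

Backdoor paths from U8 to U5 (paths whose first edge points into U8):
  P1: U8 <- U7 -> U1 -> U5
  P2: U8 <- U7 -> U2 <- U1 -> U5
  P3: U8 <- U7 -> U5
  P4: U8 <- U7 -> U4 <- U5
Condition 1 (no descendant of U8 in the set): holds — descendants of U8 are {U4, U5}; none are in {U7}.
Condition 2 (every backdoor path blocked by {U7}):
  P1: blocked at fork node U7 ∈ conditioning set.
  P2: blocked at fork node U7 ∈ conditioning set.
  P3: blocked at fork node U7 ∈ conditioning set.
  P4: blocked at fork node U7 ∈ conditioning set.
{U7} satisfies the backdoor criterion.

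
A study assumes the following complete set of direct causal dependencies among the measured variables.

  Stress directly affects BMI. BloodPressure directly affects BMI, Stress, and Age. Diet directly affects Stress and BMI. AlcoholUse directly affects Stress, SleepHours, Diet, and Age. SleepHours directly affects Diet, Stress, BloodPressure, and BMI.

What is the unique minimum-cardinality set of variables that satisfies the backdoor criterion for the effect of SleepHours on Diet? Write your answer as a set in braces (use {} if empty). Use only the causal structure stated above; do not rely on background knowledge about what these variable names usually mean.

Variables eligible for adjustment (non-descendants of SleepHours, excluding SleepHours and Diet): {AlcoholUse}.
Backdoor paths from SleepHours to Diet:
  P1: SleepHours <- AlcoholUse -> Diet
  P2: SleepHours <- AlcoholUse -> Stress <- BloodPressure -> BMI <- Diet
  P3: SleepHours <- AlcoholUse -> Stress <- Diet
  P4: SleepHours <- AlcoholUse -> Stress -> BMI <- Diet
  P5: SleepHours <- AlcoholUse -> Age <- BloodPressure -> Stress <- Diet
  P6: SleepHours <- AlcoholUse -> Age <- BloodPressure -> Stress -> BMI <- Diet
  P7: SleepHours <- AlcoholUse -> Age <- BloodPressure -> BMI <- Diet
  P8: SleepHours <- AlcoholUse -> Age <- BloodPressure -> BMI <- Stress <- Diet
The empty set is not sufficient: P1 (SleepHours <- AlcoholUse -> Diet) has no collider blocking it and no conditioned non-collider, so it is open.
Try {AlcoholUse}:
  P1: blocked at fork node AlcoholUse ∈ conditioning set.
  P2: blocked at fork node AlcoholUse ∈ conditioning set.
  P3: blocked at fork node AlcoholUse ∈ conditioning set.
  P4: blocked at fork node AlcoholUse ∈ conditioning set.
  P5: blocked at fork node AlcoholUse ∈ conditioning set.
  P6: blocked at fork node AlcoholUse ∈ conditioning set.
  P7: blocked at fork node AlcoholUse ∈ conditioning set.
  P8: blocked at fork node AlcoholUse ∈ conditioning set.
{AlcoholUse} contains no descendant of SleepHours and blocks every backdoor path.
{AlcoholUse} is the unique smallest valid adjustment set.

{AlcoholUse}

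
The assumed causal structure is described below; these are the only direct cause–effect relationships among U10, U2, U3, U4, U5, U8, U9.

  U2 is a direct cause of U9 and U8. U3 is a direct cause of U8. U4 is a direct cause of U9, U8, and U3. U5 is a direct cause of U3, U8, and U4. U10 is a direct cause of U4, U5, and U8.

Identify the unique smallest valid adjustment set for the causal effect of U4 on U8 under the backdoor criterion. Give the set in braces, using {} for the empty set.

{U10, U5}

Variables eligible for adjustment (non-descendants of U4, excluding U4 and U8): {U10, U2, U5}.
Backdoor paths from U4 to U8:
  P1: U4 <- U10 -> U5 -> U3 -> U8
  P2: U4 <- U10 -> U5 -> U8
  P3: U4 <- U10 -> U8
  P4: U4 <- U5 <- U10 -> U8
  P5: U4 <- U5 -> U3 -> U8
  P6: U4 <- U5 -> U8
The empty set is not sufficient: P1 (U4 <- U10 -> U5 -> U3 -> U8) has no collider blocking it and no conditioned non-collider, so it is open.
Try {U10, U5}:
  P1: blocked at fork node U10 ∈ conditioning set.
  P2: blocked at fork node U10 ∈ conditioning set.
  P3: blocked at fork node U10 ∈ conditioning set.
  P4: blocked at chain node U5 ∈ conditioning set.
  P5: blocked at fork node U5 ∈ conditioning set.
  P6: blocked at fork node U5 ∈ conditioning set.
{U10, U5} contains no descendant of U4 and blocks every backdoor path.
Every element of {U10, U5} is needed (dropping U10 leaves P3 open; dropping U5 leaves P5 open), so no proper subset is valid.
Among all size-2 subsets of the eligible variables, only {U10, U5} blocks every backdoor path, so it is the unique smallest valid adjustment set.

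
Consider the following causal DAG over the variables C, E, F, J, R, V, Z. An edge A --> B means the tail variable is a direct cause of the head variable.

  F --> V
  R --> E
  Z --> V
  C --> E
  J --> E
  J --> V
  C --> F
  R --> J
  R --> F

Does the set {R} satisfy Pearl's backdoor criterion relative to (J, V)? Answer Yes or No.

Yes

Backdoor paths from J to V (paths whose first edge points into J):
  P1: J <- R -> E <- C -> F -> V
  P2: J <- R -> F -> V
Condition 1 (no descendant of J in the set): holds — descendants of J are {E, V}; none are in {R}.
Condition 2 (every backdoor path blocked by {R}):
  P1: blocked at fork node R ∈ conditioning set.
  P2: blocked at fork node R ∈ conditioning set.
{R} satisfies the backdoor criterion.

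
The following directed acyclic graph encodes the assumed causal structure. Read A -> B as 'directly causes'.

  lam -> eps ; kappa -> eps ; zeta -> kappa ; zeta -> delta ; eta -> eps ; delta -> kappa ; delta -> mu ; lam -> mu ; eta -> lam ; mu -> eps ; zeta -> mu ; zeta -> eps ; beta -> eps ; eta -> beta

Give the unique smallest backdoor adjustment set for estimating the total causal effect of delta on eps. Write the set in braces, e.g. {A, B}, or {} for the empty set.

Variables eligible for adjustment (non-descendants of delta, excluding delta and eps): {beta, eta, lam, zeta}.
Backdoor paths from delta to eps:
  P1: delta <- zeta -> kappa -> eps
  P2: delta <- zeta -> mu <- lam <- eta -> beta -> eps
  P3: delta <- zeta -> mu <- lam <- eta -> eps
  P4: delta <- zeta -> mu <- lam -> eps
  P5: delta <- zeta -> mu -> eps
  P6: delta <- zeta -> eps
The empty set is not sufficient: P1 (delta <- zeta -> kappa -> eps) has no collider blocking it and no conditioned non-collider, so it is open.
Try {zeta}:
  P1: blocked at fork node zeta ∈ conditioning set.
  P2: blocked at fork node zeta ∈ conditioning set.
  P3: blocked at fork node zeta ∈ conditioning set.
  P4: blocked at fork node zeta ∈ conditioning set.
  P5: blocked at fork node zeta ∈ conditioning set.
  P6: blocked at fork node zeta ∈ conditioning set.
{zeta} contains no descendant of delta and blocks every backdoor path.
No other singleton works — e.g. {eta} leaves P1 open — so {zeta} is the unique smallest valid adjustment set.

{zeta}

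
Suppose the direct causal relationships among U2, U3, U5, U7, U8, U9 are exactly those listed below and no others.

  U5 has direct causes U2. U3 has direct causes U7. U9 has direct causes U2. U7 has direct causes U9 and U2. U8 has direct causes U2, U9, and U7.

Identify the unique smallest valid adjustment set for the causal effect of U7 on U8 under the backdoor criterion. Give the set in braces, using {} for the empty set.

Variables eligible for adjustment (non-descendants of U7, excluding U7 and U8): {U2, U5, U9}.
Backdoor paths from U7 to U8:
  P1: U7 <- U2 -> U9 -> U8
  P2: U7 <- U2 -> U8
  P3: U7 <- U9 <- U2 -> U8
  P4: U7 <- U9 -> U8
The empty set is not sufficient: P1 (U7 <- U2 -> U9 -> U8) has no collider blocking it and no conditioned non-collider, so it is open.
Try {U2, U9}:
  P1: blocked at fork node U2 ∈ conditioning set.
  P2: blocked at fork node U2 ∈ conditioning set.
  P3: blocked at chain node U9 ∈ conditioning set.
  P4: blocked at fork node U9 ∈ conditioning set.
{U2, U9} contains no descendant of U7 and blocks every backdoor path.
Every element of {U2, U9} is needed (dropping U2 leaves P2 open; dropping U9 leaves P4 open), so no proper subset is valid.
Among all size-2 subsets of the eligible variables, only {U2, U9} blocks every backdoor path, so it is the unique smallest valid adjustment set.

{U2, U9}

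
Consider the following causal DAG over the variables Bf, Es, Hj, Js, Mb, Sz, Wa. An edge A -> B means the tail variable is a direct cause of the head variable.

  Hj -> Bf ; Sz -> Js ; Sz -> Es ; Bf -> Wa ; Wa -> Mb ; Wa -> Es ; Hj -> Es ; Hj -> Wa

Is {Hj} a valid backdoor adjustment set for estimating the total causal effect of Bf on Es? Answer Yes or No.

Backdoor paths from Bf to Es (paths whose first edge points into Bf):
  P1: Bf <- Hj -> Wa -> Es
  P2: Bf <- Hj -> Es
Condition 1 (no descendant of Bf in the set): holds — descendants of Bf are {Es, Mb, Wa}; none are in {Hj}.
Condition 2 (every backdoor path blocked by {Hj}):
  P1: blocked at fork node Hj ∈ conditioning set.
  P2: blocked at fork node Hj ∈ conditioning set.
{Hj} satisfies the backdoor criterion.

Yes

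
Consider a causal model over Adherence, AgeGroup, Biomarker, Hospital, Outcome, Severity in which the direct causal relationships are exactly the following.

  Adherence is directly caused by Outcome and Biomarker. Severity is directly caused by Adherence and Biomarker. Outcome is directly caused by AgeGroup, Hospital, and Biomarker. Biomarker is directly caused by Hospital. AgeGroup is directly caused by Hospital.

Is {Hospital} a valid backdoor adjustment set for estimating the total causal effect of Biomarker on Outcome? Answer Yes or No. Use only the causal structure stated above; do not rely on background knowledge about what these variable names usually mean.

Yes

Backdoor paths from Biomarker to Outcome (paths whose first edge points into Biomarker):
  P1: Biomarker <- Hospital -> AgeGroup -> Outcome
  P2: Biomarker <- Hospital -> Outcome
Condition 1 (no descendant of Biomarker in the set): holds — descendants of Biomarker are {Adherence, Outcome, Severity}; none are in {Hospital}.
Condition 2 (every backdoor path blocked by {Hospital}):
  P1: blocked at fork node Hospital ∈ conditioning set.
  P2: blocked at fork node Hospital ∈ conditioning set.
{Hospital} satisfies the backdoor criterion.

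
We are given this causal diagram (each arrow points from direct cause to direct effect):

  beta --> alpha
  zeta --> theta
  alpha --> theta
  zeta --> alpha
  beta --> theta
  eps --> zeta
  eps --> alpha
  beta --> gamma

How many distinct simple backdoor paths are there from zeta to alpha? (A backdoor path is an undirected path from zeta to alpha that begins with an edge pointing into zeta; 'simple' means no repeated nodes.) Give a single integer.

1

A backdoor path from zeta to alpha is any simple undirected path whose first edge points into zeta (i.e. leaves zeta via a parent).
Parents of zeta: {eps}.
Enumerating:
  P1: zeta <- eps -> alpha
That exhausts the simple backdoor paths. Count: 1.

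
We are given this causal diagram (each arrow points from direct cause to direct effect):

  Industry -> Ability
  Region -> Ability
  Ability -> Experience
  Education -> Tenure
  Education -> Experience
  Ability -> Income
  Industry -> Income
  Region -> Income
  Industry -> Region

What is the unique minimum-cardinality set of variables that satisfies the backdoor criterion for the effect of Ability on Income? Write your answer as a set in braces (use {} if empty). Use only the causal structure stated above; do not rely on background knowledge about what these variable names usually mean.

Variables eligible for adjustment (non-descendants of Ability, excluding Ability and Income): {Education, Industry, Region, Tenure}.
Backdoor paths from Ability to Income:
  P1: Ability <- Industry -> Region -> Income
  P2: Ability <- Industry -> Income
  P3: Ability <- Region <- Industry -> Income
  P4: Ability <- Region -> Income
The empty set is not sufficient: P1 (Ability <- Industry -> Region -> Income) has no collider blocking it and no conditioned non-collider, so it is open.
Try {Industry, Region}:
  P1: blocked at fork node Industry ∈ conditioning set.
  P2: blocked at fork node Industry ∈ conditioning set.
  P3: blocked at chain node Region ∈ conditioning set.
  P4: blocked at fork node Region ∈ conditioning set.
{Industry, Region} contains no descendant of Ability and blocks every backdoor path.
Every element of {Industry, Region} is needed (dropping Industry leaves P2 open; dropping Region leaves P4 open), so no proper subset is valid.
Among all size-2 subsets of the eligible variables, only {Industry, Region} blocks every backdoor path, so it is the unique smallest valid adjustment set.

{Industry, Region}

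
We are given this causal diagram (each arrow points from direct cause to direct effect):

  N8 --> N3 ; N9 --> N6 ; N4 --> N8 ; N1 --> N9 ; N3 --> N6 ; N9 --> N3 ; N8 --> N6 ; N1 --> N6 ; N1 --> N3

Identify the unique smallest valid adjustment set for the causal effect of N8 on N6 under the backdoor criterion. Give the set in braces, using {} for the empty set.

{}

Variables eligible for adjustment (non-descendants of N8, excluding N8 and N6): {N1, N4, N9}.
Backdoor paths from N8 to N6:
  (none)
With no backdoor paths the empty set already satisfies the criterion, and it is trivially minimal.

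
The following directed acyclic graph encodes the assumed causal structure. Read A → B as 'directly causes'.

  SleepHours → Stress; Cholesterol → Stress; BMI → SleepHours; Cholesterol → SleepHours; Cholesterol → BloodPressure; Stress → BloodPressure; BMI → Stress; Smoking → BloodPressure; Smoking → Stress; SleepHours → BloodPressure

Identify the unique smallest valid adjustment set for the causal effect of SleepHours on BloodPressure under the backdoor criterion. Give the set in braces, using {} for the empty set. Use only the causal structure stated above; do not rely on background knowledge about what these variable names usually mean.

Variables eligible for adjustment (non-descendants of SleepHours, excluding SleepHours and BloodPressure): {BMI, Cholesterol, Smoking}.
Backdoor paths from SleepHours to BloodPressure:
  P1: SleepHours <- BMI -> Stress <- Cholesterol -> BloodPressure
  P2: SleepHours <- BMI -> Stress <- Smoking -> BloodPressure
  P3: SleepHours <- BMI -> Stress -> BloodPressure
  P4: SleepHours <- Cholesterol -> Stress <- Smoking -> BloodPressure
  P5: SleepHours <- Cholesterol -> Stress -> BloodPressure
  P6: SleepHours <- Cholesterol -> BloodPressure
The empty set is not sufficient: P3 (SleepHours <- BMI -> Stress -> BloodPressure) has no collider blocking it and no conditioned non-collider, so it is open.
Try {BMI, Cholesterol}:
  P1: blocked at fork node BMI ∈ conditioning set.
  P2: blocked at fork node BMI ∈ conditioning set.
  P3: blocked at fork node BMI ∈ conditioning set.
  P4: blocked at fork node Cholesterol ∈ conditioning set.
  P5: blocked at fork node Cholesterol ∈ conditioning set.
  P6: blocked at fork node Cholesterol ∈ conditioning set.
{BMI, Cholesterol} contains no descendant of SleepHours and blocks every backdoor path.
Every element of {BMI, Cholesterol} is needed (dropping BMI leaves P3 open; dropping Cholesterol leaves P5 open), so no proper subset is valid.
Among all size-2 subsets of the eligible variables, only {BMI, Cholesterol} blocks every backdoor path, so it is the unique smallest valid adjustment set.

{BMI, Cholesterol}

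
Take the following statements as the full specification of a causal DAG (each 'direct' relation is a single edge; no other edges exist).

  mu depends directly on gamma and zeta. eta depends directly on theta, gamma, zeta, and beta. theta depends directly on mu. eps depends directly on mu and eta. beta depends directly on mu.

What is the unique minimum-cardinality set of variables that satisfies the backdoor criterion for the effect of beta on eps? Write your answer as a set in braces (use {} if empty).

{mu}

Variables eligible for adjustment (non-descendants of beta, excluding beta and eps): {gamma, mu, theta, zeta}.
Backdoor paths from beta to eps:
  P1: beta <- mu <- zeta -> eta -> eps
  P2: beta <- mu <- gamma -> eta -> eps
  P3: beta <- mu -> theta -> eta -> eps
  P4: beta <- mu -> eps
The empty set is not sufficient: P1 (beta <- mu <- zeta -> eta -> eps) has no collider blocking it and no conditioned non-collider, so it is open.
Try {mu}:
  P1: blocked at chain node mu ∈ conditioning set.
  P2: blocked at chain node mu ∈ conditioning set.
  P3: blocked at fork node mu ∈ conditioning set.
  P4: blocked at fork node mu ∈ conditioning set.
{mu} contains no descendant of beta and blocks every backdoor path.
No other singleton works — e.g. {zeta} leaves P2 open — so {mu} is the unique smallest valid adjustment set.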